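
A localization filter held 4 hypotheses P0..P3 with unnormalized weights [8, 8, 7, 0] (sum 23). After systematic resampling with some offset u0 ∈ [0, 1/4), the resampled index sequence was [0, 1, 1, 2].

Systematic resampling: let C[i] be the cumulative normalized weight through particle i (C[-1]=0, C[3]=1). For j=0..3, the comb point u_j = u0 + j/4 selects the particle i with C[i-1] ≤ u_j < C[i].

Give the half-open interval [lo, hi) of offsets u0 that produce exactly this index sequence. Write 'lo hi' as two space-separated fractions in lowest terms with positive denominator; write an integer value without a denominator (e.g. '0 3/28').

C = [8/23, 16/23, 1, 1]
j=0 picked index 0: u0 ∈ [0, 8/23)
j=1 picked index 1: u0 ∈ [9/92, 41/92)
j=2 picked index 1: u0 ∈ [-7/46, 9/46)
j=3 picked index 2: u0 ∈ [-5/92, 1/4)
intersection: [9/92, 9/46)

9/92 9/46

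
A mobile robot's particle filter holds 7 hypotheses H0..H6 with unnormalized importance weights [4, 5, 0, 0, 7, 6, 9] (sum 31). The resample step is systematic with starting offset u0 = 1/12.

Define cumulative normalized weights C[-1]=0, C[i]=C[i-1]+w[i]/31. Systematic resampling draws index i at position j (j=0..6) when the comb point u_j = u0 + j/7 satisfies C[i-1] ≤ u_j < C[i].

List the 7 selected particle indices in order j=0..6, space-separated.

C = [4/31, 9/31, 9/31, 9/31, 16/31, 22/31, 1]
j=0: u_0=1/12 ∈ [0, 4/31) → index 0
j=1: u_1=19/84 ∈ [4/31, 9/31) → index 1
j=2: u_2=31/84 ∈ [9/31, 16/31) → index 4
j=3: u_3=43/84 ∈ [9/31, 16/31) → index 4
j=4: u_4=55/84 ∈ [16/31, 22/31) → index 5
j=5: u_5=67/84 ∈ [22/31, 1) → index 6
j=6: u_6=79/84 ∈ [22/31, 1) → index 6

0 1 4 4 5 6 6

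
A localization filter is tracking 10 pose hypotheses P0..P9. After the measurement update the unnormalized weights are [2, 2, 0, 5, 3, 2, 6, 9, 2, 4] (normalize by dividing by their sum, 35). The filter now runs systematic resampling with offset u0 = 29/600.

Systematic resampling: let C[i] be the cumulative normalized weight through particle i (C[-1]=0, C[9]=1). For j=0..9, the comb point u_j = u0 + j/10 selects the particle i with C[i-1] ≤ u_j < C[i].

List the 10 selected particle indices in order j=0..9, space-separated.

C = [2/35, 4/35, 4/35, 9/35, 12/35, 2/5, 4/7, 29/35, 31/35, 1]
j=0: u_0=29/600 ∈ [0, 2/35) → index 0
j=1: u_1=89/600 ∈ [4/35, 9/35) → index 3
j=2: u_2=149/600 ∈ [4/35, 9/35) → index 3
j=3: u_3=209/600 ∈ [12/35, 2/5) → index 5
j=4: u_4=269/600 ∈ [2/5, 4/7) → index 6
j=5: u_5=329/600 ∈ [2/5, 4/7) → index 6
j=6: u_6=389/600 ∈ [4/7, 29/35) → index 7
j=7: u_7=449/600 ∈ [4/7, 29/35) → index 7
j=8: u_8=509/600 ∈ [29/35, 31/35) → index 8
j=9: u_9=569/600 ∈ [31/35, 1) → index 9

0 3 3 5 6 6 7 7 8 9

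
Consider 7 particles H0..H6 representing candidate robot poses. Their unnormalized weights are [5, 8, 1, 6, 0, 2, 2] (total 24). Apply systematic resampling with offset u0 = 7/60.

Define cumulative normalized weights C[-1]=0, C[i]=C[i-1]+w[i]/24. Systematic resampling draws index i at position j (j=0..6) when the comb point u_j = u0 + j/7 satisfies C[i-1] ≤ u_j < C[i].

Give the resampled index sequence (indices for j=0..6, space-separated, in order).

0 1 1 2 3 3 6

C = [5/24, 13/24, 7/12, 5/6, 5/6, 11/12, 1]
j=0: u_0=7/60 ∈ [0, 5/24) → index 0
j=1: u_1=109/420 ∈ [5/24, 13/24) → index 1
j=2: u_2=169/420 ∈ [5/24, 13/24) → index 1
j=3: u_3=229/420 ∈ [13/24, 7/12) → index 2
j=4: u_4=289/420 ∈ [7/12, 5/6) → index 3
j=5: u_5=349/420 ∈ [7/12, 5/6) → index 3
j=6: u_6=409/420 ∈ [11/12, 1) → index 6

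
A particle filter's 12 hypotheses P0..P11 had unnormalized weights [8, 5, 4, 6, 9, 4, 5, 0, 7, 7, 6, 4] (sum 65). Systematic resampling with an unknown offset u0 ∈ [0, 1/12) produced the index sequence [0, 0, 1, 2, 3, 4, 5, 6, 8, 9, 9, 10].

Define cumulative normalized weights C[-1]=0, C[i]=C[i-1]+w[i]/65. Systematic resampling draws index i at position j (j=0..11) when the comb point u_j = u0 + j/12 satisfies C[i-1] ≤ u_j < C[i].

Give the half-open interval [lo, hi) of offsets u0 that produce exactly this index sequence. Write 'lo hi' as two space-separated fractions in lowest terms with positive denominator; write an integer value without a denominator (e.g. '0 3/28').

0 3/260

C = [8/65, 1/5, 17/65, 23/65, 32/65, 36/65, 41/65, 41/65, 48/65, 11/13, 61/65, 1]
j=0 picked index 0: u0 ∈ [0, 8/65)
j=1 picked index 0: u0 ∈ [-1/12, 31/780)
j=2 picked index 1: u0 ∈ [-17/390, 1/30)
j=3 picked index 2: u0 ∈ [-1/20, 3/260)
j=4 picked index 3: u0 ∈ [-14/195, 4/195)
j=5 picked index 4: u0 ∈ [-49/780, 59/780)
j=6 picked index 5: u0 ∈ [-1/130, 7/130)
j=7 picked index 6: u0 ∈ [-23/780, 37/780)
j=8 picked index 8: u0 ∈ [-7/195, 14/195)
j=9 picked index 9: u0 ∈ [-3/260, 5/52)
j=10 picked index 9: u0 ∈ [-37/390, 1/78)
j=11 picked index 10: u0 ∈ [-11/156, 17/780)
intersection: [0, 3/260)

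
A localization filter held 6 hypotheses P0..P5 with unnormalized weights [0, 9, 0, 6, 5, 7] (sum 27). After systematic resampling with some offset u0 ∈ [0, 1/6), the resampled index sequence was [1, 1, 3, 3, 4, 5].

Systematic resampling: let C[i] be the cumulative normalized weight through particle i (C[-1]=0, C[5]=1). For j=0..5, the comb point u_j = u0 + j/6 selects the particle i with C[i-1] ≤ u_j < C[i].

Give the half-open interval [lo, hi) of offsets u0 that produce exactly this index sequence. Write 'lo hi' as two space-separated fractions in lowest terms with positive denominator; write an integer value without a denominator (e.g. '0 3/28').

C = [0, 1/3, 1/3, 5/9, 20/27, 1]
j=0 picked index 1: u0 ∈ [0, 1/3)
j=1 picked index 1: u0 ∈ [-1/6, 1/6)
j=2 picked index 3: u0 ∈ [0, 2/9)
j=3 picked index 3: u0 ∈ [-1/6, 1/18)
j=4 picked index 4: u0 ∈ [-1/9, 2/27)
j=5 picked index 5: u0 ∈ [-5/54, 1/6)
intersection: [0, 1/18)

0 1/18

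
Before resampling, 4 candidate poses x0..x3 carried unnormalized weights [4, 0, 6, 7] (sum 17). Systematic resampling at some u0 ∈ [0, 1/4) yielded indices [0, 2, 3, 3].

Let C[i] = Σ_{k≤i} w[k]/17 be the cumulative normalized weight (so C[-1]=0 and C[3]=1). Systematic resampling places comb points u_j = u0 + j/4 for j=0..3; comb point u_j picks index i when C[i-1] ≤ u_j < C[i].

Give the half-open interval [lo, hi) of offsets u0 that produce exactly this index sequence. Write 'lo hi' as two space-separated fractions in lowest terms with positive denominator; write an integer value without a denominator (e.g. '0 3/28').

3/34 4/17

C = [4/17, 4/17, 10/17, 1]
j=0 picked index 0: u0 ∈ [0, 4/17)
j=1 picked index 2: u0 ∈ [-1/68, 23/68)
j=2 picked index 3: u0 ∈ [3/34, 1/2)
j=3 picked index 3: u0 ∈ [-11/68, 1/4)
intersection: [3/34, 4/17)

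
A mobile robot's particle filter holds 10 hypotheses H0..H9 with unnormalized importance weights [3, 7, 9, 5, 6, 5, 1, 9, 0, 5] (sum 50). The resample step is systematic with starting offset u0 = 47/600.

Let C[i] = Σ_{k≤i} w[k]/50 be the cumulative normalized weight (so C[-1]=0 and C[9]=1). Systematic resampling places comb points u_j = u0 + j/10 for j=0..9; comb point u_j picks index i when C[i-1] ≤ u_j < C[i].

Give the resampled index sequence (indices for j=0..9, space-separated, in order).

C = [3/50, 1/5, 19/50, 12/25, 3/5, 7/10, 18/25, 9/10, 9/10, 1]
j=0: u_0=47/600 ∈ [3/50, 1/5) → index 1
j=1: u_1=107/600 ∈ [3/50, 1/5) → index 1
j=2: u_2=167/600 ∈ [1/5, 19/50) → index 2
j=3: u_3=227/600 ∈ [1/5, 19/50) → index 2
j=4: u_4=287/600 ∈ [19/50, 12/25) → index 3
j=5: u_5=347/600 ∈ [12/25, 3/5) → index 4
j=6: u_6=407/600 ∈ [3/5, 7/10) → index 5
j=7: u_7=467/600 ∈ [18/25, 9/10) → index 7
j=8: u_8=527/600 ∈ [18/25, 9/10) → index 7
j=9: u_9=587/600 ∈ [9/10, 1) → index 9

1 1 2 2 3 4 5 7 7 9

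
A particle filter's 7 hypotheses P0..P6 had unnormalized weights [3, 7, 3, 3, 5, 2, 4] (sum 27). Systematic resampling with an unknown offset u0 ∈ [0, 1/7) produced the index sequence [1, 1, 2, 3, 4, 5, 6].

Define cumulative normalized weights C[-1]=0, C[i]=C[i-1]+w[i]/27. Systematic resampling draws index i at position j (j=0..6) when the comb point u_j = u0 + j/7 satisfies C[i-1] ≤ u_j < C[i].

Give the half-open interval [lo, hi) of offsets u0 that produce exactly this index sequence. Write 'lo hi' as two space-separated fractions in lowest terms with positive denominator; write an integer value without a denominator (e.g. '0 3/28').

C = [1/9, 10/27, 13/27, 16/27, 7/9, 23/27, 1]
j=0 picked index 1: u0 ∈ [1/9, 10/27)
j=1 picked index 1: u0 ∈ [-2/63, 43/189)
j=2 picked index 2: u0 ∈ [16/189, 37/189)
j=3 picked index 3: u0 ∈ [10/189, 31/189)
j=4 picked index 4: u0 ∈ [4/189, 13/63)
j=5 picked index 5: u0 ∈ [4/63, 26/189)
j=6 picked index 6: u0 ∈ [-1/189, 1/7)
intersection: [1/9, 26/189)

1/9 26/189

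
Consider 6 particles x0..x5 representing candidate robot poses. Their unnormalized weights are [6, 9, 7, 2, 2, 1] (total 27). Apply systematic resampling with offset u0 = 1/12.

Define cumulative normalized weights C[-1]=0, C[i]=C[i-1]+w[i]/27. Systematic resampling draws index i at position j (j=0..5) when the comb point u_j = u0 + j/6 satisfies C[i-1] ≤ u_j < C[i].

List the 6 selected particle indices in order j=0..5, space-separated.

0 1 1 2 2 4

C = [2/9, 5/9, 22/27, 8/9, 26/27, 1]
j=0: u_0=1/12 ∈ [0, 2/9) → index 0
j=1: u_1=1/4 ∈ [2/9, 5/9) → index 1
j=2: u_2=5/12 ∈ [2/9, 5/9) → index 1
j=3: u_3=7/12 ∈ [5/9, 22/27) → index 2
j=4: u_4=3/4 ∈ [5/9, 22/27) → index 2
j=5: u_5=11/12 ∈ [8/9, 26/27) → index 4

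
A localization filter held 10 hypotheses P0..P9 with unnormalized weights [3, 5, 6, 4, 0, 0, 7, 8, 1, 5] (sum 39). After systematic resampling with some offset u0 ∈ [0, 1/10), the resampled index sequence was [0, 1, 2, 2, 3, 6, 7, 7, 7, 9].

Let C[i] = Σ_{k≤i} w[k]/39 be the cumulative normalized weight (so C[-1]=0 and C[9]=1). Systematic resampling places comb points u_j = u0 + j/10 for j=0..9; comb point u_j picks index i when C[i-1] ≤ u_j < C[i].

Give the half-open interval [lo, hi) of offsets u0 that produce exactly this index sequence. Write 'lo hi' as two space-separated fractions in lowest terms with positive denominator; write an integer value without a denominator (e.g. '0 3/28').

C = [1/13, 8/39, 14/39, 6/13, 6/13, 6/13, 25/39, 11/13, 34/39, 1]
j=0 picked index 0: u0 ∈ [0, 1/13)
j=1 picked index 1: u0 ∈ [-3/130, 41/390)
j=2 picked index 2: u0 ∈ [1/195, 31/195)
j=3 picked index 2: u0 ∈ [-37/390, 23/390)
j=4 picked index 3: u0 ∈ [-8/195, 4/65)
j=5 picked index 6: u0 ∈ [-1/26, 11/78)
j=6 picked index 7: u0 ∈ [8/195, 16/65)
j=7 picked index 7: u0 ∈ [-23/390, 19/130)
j=8 picked index 7: u0 ∈ [-31/195, 3/65)
j=9 picked index 9: u0 ∈ [-11/390, 1/10)
intersection: [8/195, 3/65)

8/195 3/65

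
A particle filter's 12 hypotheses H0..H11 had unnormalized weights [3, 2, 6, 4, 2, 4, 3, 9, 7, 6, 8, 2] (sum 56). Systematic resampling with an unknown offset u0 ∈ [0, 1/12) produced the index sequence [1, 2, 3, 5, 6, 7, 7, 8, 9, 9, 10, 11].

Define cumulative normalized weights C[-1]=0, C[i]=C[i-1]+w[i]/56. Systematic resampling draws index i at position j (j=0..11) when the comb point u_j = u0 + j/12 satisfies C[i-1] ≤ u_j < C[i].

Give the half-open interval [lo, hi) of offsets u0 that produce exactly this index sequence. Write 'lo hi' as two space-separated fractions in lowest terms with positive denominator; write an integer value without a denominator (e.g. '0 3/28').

3/56 1/14

C = [3/56, 5/56, 11/56, 15/56, 17/56, 3/8, 3/7, 33/56, 5/7, 23/28, 27/28, 1]
j=0 picked index 1: u0 ∈ [3/56, 5/56)
j=1 picked index 2: u0 ∈ [1/168, 19/168)
j=2 picked index 3: u0 ∈ [5/168, 17/168)
j=3 picked index 5: u0 ∈ [3/56, 1/8)
j=4 picked index 6: u0 ∈ [1/24, 2/21)
j=5 picked index 7: u0 ∈ [1/84, 29/168)
j=6 picked index 7: u0 ∈ [-1/14, 5/56)
j=7 picked index 8: u0 ∈ [1/168, 11/84)
j=8 picked index 9: u0 ∈ [1/21, 13/84)
j=9 picked index 9: u0 ∈ [-1/28, 1/14)
j=10 picked index 10: u0 ∈ [-1/84, 11/84)
j=11 picked index 11: u0 ∈ [1/21, 1/12)
intersection: [3/56, 1/14)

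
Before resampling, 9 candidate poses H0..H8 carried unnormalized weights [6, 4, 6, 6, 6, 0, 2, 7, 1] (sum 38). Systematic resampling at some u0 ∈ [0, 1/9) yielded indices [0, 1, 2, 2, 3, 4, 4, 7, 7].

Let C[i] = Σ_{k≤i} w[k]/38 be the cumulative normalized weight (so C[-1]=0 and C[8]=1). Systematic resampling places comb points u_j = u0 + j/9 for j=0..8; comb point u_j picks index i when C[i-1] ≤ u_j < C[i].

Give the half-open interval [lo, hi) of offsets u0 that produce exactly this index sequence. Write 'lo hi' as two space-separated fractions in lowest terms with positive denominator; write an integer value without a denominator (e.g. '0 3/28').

C = [3/19, 5/19, 8/19, 11/19, 14/19, 14/19, 15/19, 37/38, 1]
j=0 picked index 0: u0 ∈ [0, 3/19)
j=1 picked index 1: u0 ∈ [8/171, 26/171)
j=2 picked index 2: u0 ∈ [7/171, 34/171)
j=3 picked index 2: u0 ∈ [-4/57, 5/57)
j=4 picked index 3: u0 ∈ [-4/171, 23/171)
j=5 picked index 4: u0 ∈ [4/171, 31/171)
j=6 picked index 4: u0 ∈ [-5/57, 4/57)
j=7 picked index 7: u0 ∈ [2/171, 67/342)
j=8 picked index 7: u0 ∈ [-17/171, 29/342)
intersection: [8/171, 4/57)

8/171 4/57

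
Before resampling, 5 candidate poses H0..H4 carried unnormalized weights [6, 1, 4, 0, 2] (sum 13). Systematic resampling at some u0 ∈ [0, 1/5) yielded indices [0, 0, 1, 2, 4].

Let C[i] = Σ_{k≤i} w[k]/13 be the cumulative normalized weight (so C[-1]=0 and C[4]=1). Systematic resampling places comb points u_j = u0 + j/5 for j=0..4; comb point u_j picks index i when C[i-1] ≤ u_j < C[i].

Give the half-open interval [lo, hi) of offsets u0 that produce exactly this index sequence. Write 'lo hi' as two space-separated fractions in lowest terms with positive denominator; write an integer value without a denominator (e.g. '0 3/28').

C = [6/13, 7/13, 11/13, 11/13, 1]
j=0 picked index 0: u0 ∈ [0, 6/13)
j=1 picked index 0: u0 ∈ [-1/5, 17/65)
j=2 picked index 1: u0 ∈ [4/65, 9/65)
j=3 picked index 2: u0 ∈ [-4/65, 16/65)
j=4 picked index 4: u0 ∈ [3/65, 1/5)
intersection: [4/65, 9/65)

4/65 9/65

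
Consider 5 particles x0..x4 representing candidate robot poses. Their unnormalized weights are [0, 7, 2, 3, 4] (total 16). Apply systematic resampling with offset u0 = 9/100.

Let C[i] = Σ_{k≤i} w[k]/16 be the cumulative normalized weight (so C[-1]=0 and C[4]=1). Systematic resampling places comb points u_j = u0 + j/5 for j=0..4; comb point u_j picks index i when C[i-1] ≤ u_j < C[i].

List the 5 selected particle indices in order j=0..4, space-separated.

1 1 2 3 4

C = [0, 7/16, 9/16, 3/4, 1]
j=0: u_0=9/100 ∈ [0, 7/16) → index 1
j=1: u_1=29/100 ∈ [0, 7/16) → index 1
j=2: u_2=49/100 ∈ [7/16, 9/16) → index 2
j=3: u_3=69/100 ∈ [9/16, 3/4) → index 3
j=4: u_4=89/100 ∈ [3/4, 1) → index 4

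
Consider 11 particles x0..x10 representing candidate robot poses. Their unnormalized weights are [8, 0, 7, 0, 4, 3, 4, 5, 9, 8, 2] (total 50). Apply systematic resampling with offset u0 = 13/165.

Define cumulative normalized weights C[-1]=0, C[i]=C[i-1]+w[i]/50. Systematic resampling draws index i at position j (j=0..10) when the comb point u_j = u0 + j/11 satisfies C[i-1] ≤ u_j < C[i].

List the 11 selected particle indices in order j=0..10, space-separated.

C = [4/25, 4/25, 3/10, 3/10, 19/50, 11/25, 13/25, 31/50, 4/5, 24/25, 1]
j=0: u_0=13/165 ∈ [0, 4/25) → index 0
j=1: u_1=28/165 ∈ [4/25, 3/10) → index 2
j=2: u_2=43/165 ∈ [4/25, 3/10) → index 2
j=3: u_3=58/165 ∈ [3/10, 19/50) → index 4
j=4: u_4=73/165 ∈ [11/25, 13/25) → index 6
j=5: u_5=8/15 ∈ [13/25, 31/50) → index 7
j=6: u_6=103/165 ∈ [31/50, 4/5) → index 8
j=7: u_7=118/165 ∈ [31/50, 4/5) → index 8
j=8: u_8=133/165 ∈ [4/5, 24/25) → index 9
j=9: u_9=148/165 ∈ [4/5, 24/25) → index 9
j=10: u_10=163/165 ∈ [24/25, 1) → index 10

0 2 2 4 6 7 8 8 9 9 10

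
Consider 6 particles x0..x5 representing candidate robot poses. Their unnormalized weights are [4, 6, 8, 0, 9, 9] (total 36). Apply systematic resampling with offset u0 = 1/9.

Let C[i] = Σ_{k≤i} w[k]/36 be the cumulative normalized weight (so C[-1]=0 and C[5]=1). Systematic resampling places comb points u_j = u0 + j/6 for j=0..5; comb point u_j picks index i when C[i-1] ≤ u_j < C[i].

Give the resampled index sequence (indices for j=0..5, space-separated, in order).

C = [1/9, 5/18, 1/2, 1/2, 3/4, 1]
j=0: u_0=1/9 ∈ [1/9, 5/18) → index 1
j=1: u_1=5/18 ∈ [5/18, 1/2) → index 2
j=2: u_2=4/9 ∈ [5/18, 1/2) → index 2
j=3: u_3=11/18 ∈ [1/2, 3/4) → index 4
j=4: u_4=7/9 ∈ [3/4, 1) → index 5
j=5: u_5=17/18 ∈ [3/4, 1) → index 5

1 2 2 4 5 5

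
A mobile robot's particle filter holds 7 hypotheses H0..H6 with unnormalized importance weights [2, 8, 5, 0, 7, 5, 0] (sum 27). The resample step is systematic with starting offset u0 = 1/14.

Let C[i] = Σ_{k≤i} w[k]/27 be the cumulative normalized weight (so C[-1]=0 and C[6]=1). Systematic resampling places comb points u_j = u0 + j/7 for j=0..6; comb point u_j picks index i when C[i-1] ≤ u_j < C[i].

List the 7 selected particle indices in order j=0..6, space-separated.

0 1 1 2 4 4 5

C = [2/27, 10/27, 5/9, 5/9, 22/27, 1, 1]
j=0: u_0=1/14 ∈ [0, 2/27) → index 0
j=1: u_1=3/14 ∈ [2/27, 10/27) → index 1
j=2: u_2=5/14 ∈ [2/27, 10/27) → index 1
j=3: u_3=1/2 ∈ [10/27, 5/9) → index 2
j=4: u_4=9/14 ∈ [5/9, 22/27) → index 4
j=5: u_5=11/14 ∈ [5/9, 22/27) → index 4
j=6: u_6=13/14 ∈ [22/27, 1) → index 5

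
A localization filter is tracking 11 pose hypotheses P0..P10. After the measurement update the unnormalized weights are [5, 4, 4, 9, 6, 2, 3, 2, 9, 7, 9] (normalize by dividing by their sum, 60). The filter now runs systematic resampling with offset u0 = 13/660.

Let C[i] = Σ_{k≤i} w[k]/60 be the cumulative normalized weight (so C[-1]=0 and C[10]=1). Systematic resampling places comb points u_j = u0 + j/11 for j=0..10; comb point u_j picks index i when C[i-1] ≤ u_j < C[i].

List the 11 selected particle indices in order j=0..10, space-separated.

0 1 2 3 4 5 7 8 9 9 10

C = [1/12, 3/20, 13/60, 11/30, 7/15, 1/2, 11/20, 7/12, 11/15, 17/20, 1]
j=0: u_0=13/660 ∈ [0, 1/12) → index 0
j=1: u_1=73/660 ∈ [1/12, 3/20) → index 1
j=2: u_2=133/660 ∈ [3/20, 13/60) → index 2
j=3: u_3=193/660 ∈ [13/60, 11/30) → index 3
j=4: u_4=23/60 ∈ [11/30, 7/15) → index 4
j=5: u_5=313/660 ∈ [7/15, 1/2) → index 5
j=6: u_6=373/660 ∈ [11/20, 7/12) → index 7
j=7: u_7=433/660 ∈ [7/12, 11/15) → index 8
j=8: u_8=493/660 ∈ [11/15, 17/20) → index 9
j=9: u_9=553/660 ∈ [11/15, 17/20) → index 9
j=10: u_10=613/660 ∈ [17/20, 1) → index 10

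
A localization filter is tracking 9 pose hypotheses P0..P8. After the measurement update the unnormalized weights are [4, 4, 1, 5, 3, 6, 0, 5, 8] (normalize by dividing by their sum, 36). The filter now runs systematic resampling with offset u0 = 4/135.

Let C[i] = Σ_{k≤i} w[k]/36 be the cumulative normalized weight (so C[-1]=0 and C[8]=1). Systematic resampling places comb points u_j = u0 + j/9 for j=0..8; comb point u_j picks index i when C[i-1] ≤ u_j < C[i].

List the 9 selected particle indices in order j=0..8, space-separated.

C = [1/9, 2/9, 1/4, 7/18, 17/36, 23/36, 23/36, 7/9, 1]
j=0: u_0=4/135 ∈ [0, 1/9) → index 0
j=1: u_1=19/135 ∈ [1/9, 2/9) → index 1
j=2: u_2=34/135 ∈ [1/4, 7/18) → index 3
j=3: u_3=49/135 ∈ [1/4, 7/18) → index 3
j=4: u_4=64/135 ∈ [17/36, 23/36) → index 5
j=5: u_5=79/135 ∈ [17/36, 23/36) → index 5
j=6: u_6=94/135 ∈ [23/36, 7/9) → index 7
j=7: u_7=109/135 ∈ [7/9, 1) → index 8
j=8: u_8=124/135 ∈ [7/9, 1) → index 8

0 1 3 3 5 5 7 8 8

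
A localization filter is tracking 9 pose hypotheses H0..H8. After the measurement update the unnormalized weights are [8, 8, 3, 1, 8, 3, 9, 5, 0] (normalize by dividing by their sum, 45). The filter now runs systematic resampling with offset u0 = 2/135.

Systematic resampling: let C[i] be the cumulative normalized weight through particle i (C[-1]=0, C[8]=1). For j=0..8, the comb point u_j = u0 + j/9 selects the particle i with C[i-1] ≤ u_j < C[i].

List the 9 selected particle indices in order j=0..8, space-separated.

0 0 1 1 4 4 5 6 7

C = [8/45, 16/45, 19/45, 4/9, 28/45, 31/45, 8/9, 1, 1]
j=0: u_0=2/135 ∈ [0, 8/45) → index 0
j=1: u_1=17/135 ∈ [0, 8/45) → index 0
j=2: u_2=32/135 ∈ [8/45, 16/45) → index 1
j=3: u_3=47/135 ∈ [8/45, 16/45) → index 1
j=4: u_4=62/135 ∈ [4/9, 28/45) → index 4
j=5: u_5=77/135 ∈ [4/9, 28/45) → index 4
j=6: u_6=92/135 ∈ [28/45, 31/45) → index 5
j=7: u_7=107/135 ∈ [31/45, 8/9) → index 6
j=8: u_8=122/135 ∈ [8/9, 1) → index 7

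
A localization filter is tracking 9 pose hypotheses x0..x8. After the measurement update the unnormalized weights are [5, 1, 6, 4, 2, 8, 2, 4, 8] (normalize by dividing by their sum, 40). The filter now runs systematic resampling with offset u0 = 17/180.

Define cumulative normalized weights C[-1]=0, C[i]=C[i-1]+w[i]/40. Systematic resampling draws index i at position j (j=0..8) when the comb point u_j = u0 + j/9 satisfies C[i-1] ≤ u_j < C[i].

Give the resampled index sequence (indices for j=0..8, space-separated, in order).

C = [1/8, 3/20, 3/10, 2/5, 9/20, 13/20, 7/10, 4/5, 1]
j=0: u_0=17/180 ∈ [0, 1/8) → index 0
j=1: u_1=37/180 ∈ [3/20, 3/10) → index 2
j=2: u_2=19/60 ∈ [3/10, 2/5) → index 3
j=3: u_3=77/180 ∈ [2/5, 9/20) → index 4
j=4: u_4=97/180 ∈ [9/20, 13/20) → index 5
j=5: u_5=13/20 ∈ [13/20, 7/10) → index 6
j=6: u_6=137/180 ∈ [7/10, 4/5) → index 7
j=7: u_7=157/180 ∈ [4/5, 1) → index 8
j=8: u_8=59/60 ∈ [4/5, 1) → index 8

0 2 3 4 5 6 7 8 8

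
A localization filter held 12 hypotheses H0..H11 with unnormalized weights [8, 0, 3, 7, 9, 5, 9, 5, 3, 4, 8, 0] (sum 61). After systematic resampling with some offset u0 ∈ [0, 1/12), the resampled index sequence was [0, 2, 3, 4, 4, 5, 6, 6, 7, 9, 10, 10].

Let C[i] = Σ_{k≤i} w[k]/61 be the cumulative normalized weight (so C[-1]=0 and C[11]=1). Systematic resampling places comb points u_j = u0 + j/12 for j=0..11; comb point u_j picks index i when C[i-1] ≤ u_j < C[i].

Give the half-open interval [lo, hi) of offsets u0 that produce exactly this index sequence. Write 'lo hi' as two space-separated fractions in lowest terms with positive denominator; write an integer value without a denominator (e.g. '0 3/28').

13/244 1/12

C = [8/61, 8/61, 11/61, 18/61, 27/61, 32/61, 41/61, 46/61, 49/61, 53/61, 1, 1]
j=0 picked index 0: u0 ∈ [0, 8/61)
j=1 picked index 2: u0 ∈ [35/732, 71/732)
j=2 picked index 3: u0 ∈ [5/366, 47/366)
j=3 picked index 4: u0 ∈ [11/244, 47/244)
j=4 picked index 4: u0 ∈ [-7/183, 20/183)
j=5 picked index 5: u0 ∈ [19/732, 79/732)
j=6 picked index 6: u0 ∈ [3/122, 21/122)
j=7 picked index 6: u0 ∈ [-43/732, 65/732)
j=8 picked index 7: u0 ∈ [1/183, 16/183)
j=9 picked index 9: u0 ∈ [13/244, 29/244)
j=10 picked index 10: u0 ∈ [13/366, 1/6)
j=11 picked index 10: u0 ∈ [-35/732, 1/12)
intersection: [13/244, 1/12)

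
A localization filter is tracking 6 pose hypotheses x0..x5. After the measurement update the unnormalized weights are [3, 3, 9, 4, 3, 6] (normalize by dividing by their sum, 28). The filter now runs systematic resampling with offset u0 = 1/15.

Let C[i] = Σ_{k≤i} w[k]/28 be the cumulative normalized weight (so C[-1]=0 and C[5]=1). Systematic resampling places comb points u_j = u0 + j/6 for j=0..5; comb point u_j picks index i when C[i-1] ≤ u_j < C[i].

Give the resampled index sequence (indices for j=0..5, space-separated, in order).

C = [3/28, 3/14, 15/28, 19/28, 11/14, 1]
j=0: u_0=1/15 ∈ [0, 3/28) → index 0
j=1: u_1=7/30 ∈ [3/14, 15/28) → index 2
j=2: u_2=2/5 ∈ [3/14, 15/28) → index 2
j=3: u_3=17/30 ∈ [15/28, 19/28) → index 3
j=4: u_4=11/15 ∈ [19/28, 11/14) → index 4
j=5: u_5=9/10 ∈ [11/14, 1) → index 5

0 2 2 3 4 5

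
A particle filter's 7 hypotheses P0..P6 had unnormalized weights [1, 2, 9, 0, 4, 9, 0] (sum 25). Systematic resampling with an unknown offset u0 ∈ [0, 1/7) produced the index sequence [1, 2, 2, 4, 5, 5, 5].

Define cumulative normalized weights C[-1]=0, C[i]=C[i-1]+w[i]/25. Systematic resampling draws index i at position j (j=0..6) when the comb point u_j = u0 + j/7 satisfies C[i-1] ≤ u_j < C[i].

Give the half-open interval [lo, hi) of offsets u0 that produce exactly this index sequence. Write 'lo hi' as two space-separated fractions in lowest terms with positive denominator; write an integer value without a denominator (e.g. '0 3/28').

12/175 3/25

C = [1/25, 3/25, 12/25, 12/25, 16/25, 1, 1]
j=0 picked index 1: u0 ∈ [1/25, 3/25)
j=1 picked index 2: u0 ∈ [-4/175, 59/175)
j=2 picked index 2: u0 ∈ [-29/175, 34/175)
j=3 picked index 4: u0 ∈ [9/175, 37/175)
j=4 picked index 5: u0 ∈ [12/175, 3/7)
j=5 picked index 5: u0 ∈ [-13/175, 2/7)
j=6 picked index 5: u0 ∈ [-38/175, 1/7)
intersection: [12/175, 3/25)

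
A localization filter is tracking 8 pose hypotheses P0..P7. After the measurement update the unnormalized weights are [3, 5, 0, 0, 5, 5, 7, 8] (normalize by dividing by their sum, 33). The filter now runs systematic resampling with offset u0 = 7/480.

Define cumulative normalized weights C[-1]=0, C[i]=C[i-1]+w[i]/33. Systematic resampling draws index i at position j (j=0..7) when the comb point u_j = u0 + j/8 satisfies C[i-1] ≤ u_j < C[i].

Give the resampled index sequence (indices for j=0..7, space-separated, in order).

C = [1/11, 8/33, 8/33, 8/33, 13/33, 6/11, 25/33, 1]
j=0: u_0=7/480 ∈ [0, 1/11) → index 0
j=1: u_1=67/480 ∈ [1/11, 8/33) → index 1
j=2: u_2=127/480 ∈ [8/33, 13/33) → index 4
j=3: u_3=187/480 ∈ [8/33, 13/33) → index 4
j=4: u_4=247/480 ∈ [13/33, 6/11) → index 5
j=5: u_5=307/480 ∈ [6/11, 25/33) → index 6
j=6: u_6=367/480 ∈ [25/33, 1) → index 7
j=7: u_7=427/480 ∈ [25/33, 1) → index 7

0 1 4 4 5 6 7 7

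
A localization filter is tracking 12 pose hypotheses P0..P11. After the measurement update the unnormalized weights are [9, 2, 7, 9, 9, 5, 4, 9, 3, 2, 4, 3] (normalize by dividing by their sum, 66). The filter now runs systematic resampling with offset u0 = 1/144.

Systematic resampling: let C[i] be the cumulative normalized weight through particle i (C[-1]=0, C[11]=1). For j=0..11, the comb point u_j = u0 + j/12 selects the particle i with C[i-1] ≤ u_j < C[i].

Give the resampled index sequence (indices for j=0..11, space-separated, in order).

0 0 2 2 3 4 4 5 6 7 8 10

C = [3/22, 1/6, 3/11, 9/22, 6/11, 41/66, 15/22, 9/11, 19/22, 59/66, 21/22, 1]
j=0: u_0=1/144 ∈ [0, 3/22) → index 0
j=1: u_1=13/144 ∈ [0, 3/22) → index 0
j=2: u_2=25/144 ∈ [1/6, 3/11) → index 2
j=3: u_3=37/144 ∈ [1/6, 3/11) → index 2
j=4: u_4=49/144 ∈ [3/11, 9/22) → index 3
j=5: u_5=61/144 ∈ [9/22, 6/11) → index 4
j=6: u_6=73/144 ∈ [9/22, 6/11) → index 4
j=7: u_7=85/144 ∈ [6/11, 41/66) → index 5
j=8: u_8=97/144 ∈ [41/66, 15/22) → index 6
j=9: u_9=109/144 ∈ [15/22, 9/11) → index 7
j=10: u_10=121/144 ∈ [9/11, 19/22) → index 8
j=11: u_11=133/144 ∈ [59/66, 21/22) → index 10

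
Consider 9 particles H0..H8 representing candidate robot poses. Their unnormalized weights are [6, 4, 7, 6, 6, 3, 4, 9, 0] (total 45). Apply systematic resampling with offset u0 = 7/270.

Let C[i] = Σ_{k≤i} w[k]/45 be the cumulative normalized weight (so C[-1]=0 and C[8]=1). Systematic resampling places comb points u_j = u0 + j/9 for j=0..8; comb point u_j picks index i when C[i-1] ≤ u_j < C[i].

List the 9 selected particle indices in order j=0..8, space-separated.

C = [2/15, 2/9, 17/45, 23/45, 29/45, 32/45, 4/5, 1, 1]
j=0: u_0=7/270 ∈ [0, 2/15) → index 0
j=1: u_1=37/270 ∈ [2/15, 2/9) → index 1
j=2: u_2=67/270 ∈ [2/9, 17/45) → index 2
j=3: u_3=97/270 ∈ [2/9, 17/45) → index 2
j=4: u_4=127/270 ∈ [17/45, 23/45) → index 3
j=5: u_5=157/270 ∈ [23/45, 29/45) → index 4
j=6: u_6=187/270 ∈ [29/45, 32/45) → index 5
j=7: u_7=217/270 ∈ [4/5, 1) → index 7
j=8: u_8=247/270 ∈ [4/5, 1) → index 7

0 1 2 2 3 4 5 7 7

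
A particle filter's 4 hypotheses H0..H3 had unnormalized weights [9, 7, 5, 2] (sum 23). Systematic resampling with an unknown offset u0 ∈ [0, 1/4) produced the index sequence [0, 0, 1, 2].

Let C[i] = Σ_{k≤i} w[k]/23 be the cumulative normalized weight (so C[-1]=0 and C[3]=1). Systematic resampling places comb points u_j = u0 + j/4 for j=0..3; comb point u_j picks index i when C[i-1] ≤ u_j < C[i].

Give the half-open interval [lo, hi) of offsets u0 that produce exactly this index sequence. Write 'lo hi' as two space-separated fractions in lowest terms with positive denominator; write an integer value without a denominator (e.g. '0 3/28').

0 13/92

C = [9/23, 16/23, 21/23, 1]
j=0 picked index 0: u0 ∈ [0, 9/23)
j=1 picked index 0: u0 ∈ [-1/4, 13/92)
j=2 picked index 1: u0 ∈ [-5/46, 9/46)
j=3 picked index 2: u0 ∈ [-5/92, 15/92)
intersection: [0, 13/92)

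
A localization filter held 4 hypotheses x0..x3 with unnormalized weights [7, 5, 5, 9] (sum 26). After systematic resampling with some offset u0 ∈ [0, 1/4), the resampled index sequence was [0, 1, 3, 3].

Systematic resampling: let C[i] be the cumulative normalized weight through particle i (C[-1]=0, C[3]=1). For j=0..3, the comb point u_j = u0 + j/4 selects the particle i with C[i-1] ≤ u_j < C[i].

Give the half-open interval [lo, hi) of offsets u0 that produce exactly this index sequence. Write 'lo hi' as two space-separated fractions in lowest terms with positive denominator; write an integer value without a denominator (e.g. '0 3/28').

2/13 11/52

C = [7/26, 6/13, 17/26, 1]
j=0 picked index 0: u0 ∈ [0, 7/26)
j=1 picked index 1: u0 ∈ [1/52, 11/52)
j=2 picked index 3: u0 ∈ [2/13, 1/2)
j=3 picked index 3: u0 ∈ [-5/52, 1/4)
intersection: [2/13, 11/52)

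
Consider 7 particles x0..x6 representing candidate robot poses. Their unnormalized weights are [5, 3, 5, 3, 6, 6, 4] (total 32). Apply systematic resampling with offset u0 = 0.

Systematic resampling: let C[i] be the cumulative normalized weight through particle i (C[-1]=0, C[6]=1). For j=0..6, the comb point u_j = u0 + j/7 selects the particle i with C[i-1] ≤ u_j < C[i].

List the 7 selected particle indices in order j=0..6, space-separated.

0 0 2 3 4 5 5

C = [5/32, 1/4, 13/32, 1/2, 11/16, 7/8, 1]
j=0: u_0=0 ∈ [0, 5/32) → index 0
j=1: u_1=1/7 ∈ [0, 5/32) → index 0
j=2: u_2=2/7 ∈ [1/4, 13/32) → index 2
j=3: u_3=3/7 ∈ [13/32, 1/2) → index 3
j=4: u_4=4/7 ∈ [1/2, 11/16) → index 4
j=5: u_5=5/7 ∈ [11/16, 7/8) → index 5
j=6: u_6=6/7 ∈ [11/16, 7/8) → index 5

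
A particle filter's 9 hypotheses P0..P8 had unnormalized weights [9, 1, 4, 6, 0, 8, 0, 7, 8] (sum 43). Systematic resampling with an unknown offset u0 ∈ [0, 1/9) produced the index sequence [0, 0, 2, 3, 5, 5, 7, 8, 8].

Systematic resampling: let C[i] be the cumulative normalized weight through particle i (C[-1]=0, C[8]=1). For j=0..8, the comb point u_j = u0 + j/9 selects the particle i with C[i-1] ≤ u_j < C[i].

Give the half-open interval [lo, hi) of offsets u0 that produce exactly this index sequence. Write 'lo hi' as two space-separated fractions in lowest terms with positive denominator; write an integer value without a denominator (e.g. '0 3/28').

C = [9/43, 10/43, 14/43, 20/43, 20/43, 28/43, 28/43, 35/43, 1]
j=0 picked index 0: u0 ∈ [0, 9/43)
j=1 picked index 0: u0 ∈ [-1/9, 38/387)
j=2 picked index 2: u0 ∈ [4/387, 40/387)
j=3 picked index 3: u0 ∈ [-1/129, 17/129)
j=4 picked index 5: u0 ∈ [8/387, 80/387)
j=5 picked index 5: u0 ∈ [-35/387, 37/387)
j=6 picked index 7: u0 ∈ [-2/129, 19/129)
j=7 picked index 8: u0 ∈ [14/387, 2/9)
j=8 picked index 8: u0 ∈ [-29/387, 1/9)
intersection: [14/387, 37/387)

14/387 37/387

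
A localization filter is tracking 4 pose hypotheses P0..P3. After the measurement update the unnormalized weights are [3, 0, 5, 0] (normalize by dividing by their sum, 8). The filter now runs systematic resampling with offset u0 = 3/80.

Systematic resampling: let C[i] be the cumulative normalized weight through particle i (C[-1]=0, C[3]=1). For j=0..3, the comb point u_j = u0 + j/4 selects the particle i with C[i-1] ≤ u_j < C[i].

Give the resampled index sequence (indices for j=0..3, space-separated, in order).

C = [3/8, 3/8, 1, 1]
j=0: u_0=3/80 ∈ [0, 3/8) → index 0
j=1: u_1=23/80 ∈ [0, 3/8) → index 0
j=2: u_2=43/80 ∈ [3/8, 1) → index 2
j=3: u_3=63/80 ∈ [3/8, 1) → index 2

0 0 2 2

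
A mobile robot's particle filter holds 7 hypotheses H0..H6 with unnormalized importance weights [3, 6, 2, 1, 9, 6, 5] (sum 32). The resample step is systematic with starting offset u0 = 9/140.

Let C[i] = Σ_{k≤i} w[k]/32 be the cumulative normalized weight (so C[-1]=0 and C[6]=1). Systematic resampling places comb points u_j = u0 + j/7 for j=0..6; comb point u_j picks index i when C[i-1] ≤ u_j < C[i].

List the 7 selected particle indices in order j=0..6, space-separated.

C = [3/32, 9/32, 11/32, 3/8, 21/32, 27/32, 1]
j=0: u_0=9/140 ∈ [0, 3/32) → index 0
j=1: u_1=29/140 ∈ [3/32, 9/32) → index 1
j=2: u_2=7/20 ∈ [11/32, 3/8) → index 3
j=3: u_3=69/140 ∈ [3/8, 21/32) → index 4
j=4: u_4=89/140 ∈ [3/8, 21/32) → index 4
j=5: u_5=109/140 ∈ [21/32, 27/32) → index 5
j=6: u_6=129/140 ∈ [27/32, 1) → index 6

0 1 3 4 4 5 6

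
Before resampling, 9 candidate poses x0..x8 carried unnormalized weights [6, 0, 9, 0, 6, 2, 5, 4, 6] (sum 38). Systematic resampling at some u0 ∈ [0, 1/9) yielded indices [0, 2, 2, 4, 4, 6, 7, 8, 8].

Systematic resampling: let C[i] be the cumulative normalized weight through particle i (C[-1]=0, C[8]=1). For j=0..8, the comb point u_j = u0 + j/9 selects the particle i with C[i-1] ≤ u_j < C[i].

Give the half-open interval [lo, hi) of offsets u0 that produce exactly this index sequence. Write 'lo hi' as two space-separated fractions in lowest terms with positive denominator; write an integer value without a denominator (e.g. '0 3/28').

C = [3/19, 3/19, 15/38, 15/38, 21/38, 23/38, 14/19, 16/19, 1]
j=0 picked index 0: u0 ∈ [0, 3/19)
j=1 picked index 2: u0 ∈ [8/171, 97/342)
j=2 picked index 2: u0 ∈ [-11/171, 59/342)
j=3 picked index 4: u0 ∈ [7/114, 25/114)
j=4 picked index 4: u0 ∈ [-17/342, 37/342)
j=5 picked index 6: u0 ∈ [17/342, 31/171)
j=6 picked index 7: u0 ∈ [4/57, 10/57)
j=7 picked index 8: u0 ∈ [11/171, 2/9)
j=8 picked index 8: u0 ∈ [-8/171, 1/9)
intersection: [4/57, 37/342)

4/57 37/342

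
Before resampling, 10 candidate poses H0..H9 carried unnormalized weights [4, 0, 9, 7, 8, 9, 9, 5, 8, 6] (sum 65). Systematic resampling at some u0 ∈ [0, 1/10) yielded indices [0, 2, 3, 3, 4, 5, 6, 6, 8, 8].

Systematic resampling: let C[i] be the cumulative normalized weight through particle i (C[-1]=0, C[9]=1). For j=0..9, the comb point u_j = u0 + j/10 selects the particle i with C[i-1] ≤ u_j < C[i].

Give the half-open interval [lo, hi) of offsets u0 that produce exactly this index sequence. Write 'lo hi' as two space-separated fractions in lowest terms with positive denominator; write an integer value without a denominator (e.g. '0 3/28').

0 1/130

C = [4/65, 4/65, 1/5, 4/13, 28/65, 37/65, 46/65, 51/65, 59/65, 1]
j=0 picked index 0: u0 ∈ [0, 4/65)
j=1 picked index 2: u0 ∈ [-1/26, 1/10)
j=2 picked index 3: u0 ∈ [0, 7/65)
j=3 picked index 3: u0 ∈ [-1/10, 1/130)
j=4 picked index 4: u0 ∈ [-6/65, 2/65)
j=5 picked index 5: u0 ∈ [-9/130, 9/130)
j=6 picked index 6: u0 ∈ [-2/65, 7/65)
j=7 picked index 6: u0 ∈ [-17/130, 1/130)
j=8 picked index 8: u0 ∈ [-1/65, 7/65)
j=9 picked index 8: u0 ∈ [-3/26, 1/130)
intersection: [0, 1/130)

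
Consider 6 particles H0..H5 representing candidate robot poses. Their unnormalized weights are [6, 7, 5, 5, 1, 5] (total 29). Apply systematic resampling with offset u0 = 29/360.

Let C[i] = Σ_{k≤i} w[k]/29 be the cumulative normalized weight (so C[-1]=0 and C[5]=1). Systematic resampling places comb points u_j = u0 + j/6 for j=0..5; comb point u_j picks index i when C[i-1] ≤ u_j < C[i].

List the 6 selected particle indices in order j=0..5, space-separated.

C = [6/29, 13/29, 18/29, 23/29, 24/29, 1]
j=0: u_0=29/360 ∈ [0, 6/29) → index 0
j=1: u_1=89/360 ∈ [6/29, 13/29) → index 1
j=2: u_2=149/360 ∈ [6/29, 13/29) → index 1
j=3: u_3=209/360 ∈ [13/29, 18/29) → index 2
j=4: u_4=269/360 ∈ [18/29, 23/29) → index 3
j=5: u_5=329/360 ∈ [24/29, 1) → index 5

0 1 1 2 3 5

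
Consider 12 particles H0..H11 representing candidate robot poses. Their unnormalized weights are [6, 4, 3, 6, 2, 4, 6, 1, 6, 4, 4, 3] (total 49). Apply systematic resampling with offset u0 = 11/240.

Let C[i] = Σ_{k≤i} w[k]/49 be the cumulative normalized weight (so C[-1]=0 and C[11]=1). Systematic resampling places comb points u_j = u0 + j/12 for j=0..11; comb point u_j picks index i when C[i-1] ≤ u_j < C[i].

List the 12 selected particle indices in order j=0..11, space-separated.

C = [6/49, 10/49, 13/49, 19/49, 3/7, 25/49, 31/49, 32/49, 38/49, 6/7, 46/49, 1]
j=0: u_0=11/240 ∈ [0, 6/49) → index 0
j=1: u_1=31/240 ∈ [6/49, 10/49) → index 1
j=2: u_2=17/80 ∈ [10/49, 13/49) → index 2
j=3: u_3=71/240 ∈ [13/49, 19/49) → index 3
j=4: u_4=91/240 ∈ [13/49, 19/49) → index 3
j=5: u_5=37/80 ∈ [3/7, 25/49) → index 5
j=6: u_6=131/240 ∈ [25/49, 31/49) → index 6
j=7: u_7=151/240 ∈ [25/49, 31/49) → index 6
j=8: u_8=57/80 ∈ [32/49, 38/49) → index 8
j=9: u_9=191/240 ∈ [38/49, 6/7) → index 9
j=10: u_10=211/240 ∈ [6/7, 46/49) → index 10
j=11: u_11=77/80 ∈ [46/49, 1) → index 11

0 1 2 3 3 5 6 6 8 9 10 11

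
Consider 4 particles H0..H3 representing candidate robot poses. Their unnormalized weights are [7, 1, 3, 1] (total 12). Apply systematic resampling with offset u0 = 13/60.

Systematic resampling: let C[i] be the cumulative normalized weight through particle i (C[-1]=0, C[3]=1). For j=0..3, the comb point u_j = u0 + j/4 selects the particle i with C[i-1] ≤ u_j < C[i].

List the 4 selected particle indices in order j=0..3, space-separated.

0 0 2 3

C = [7/12, 2/3, 11/12, 1]
j=0: u_0=13/60 ∈ [0, 7/12) → index 0
j=1: u_1=7/15 ∈ [0, 7/12) → index 0
j=2: u_2=43/60 ∈ [2/3, 11/12) → index 2
j=3: u_3=29/30 ∈ [11/12, 1) → index 3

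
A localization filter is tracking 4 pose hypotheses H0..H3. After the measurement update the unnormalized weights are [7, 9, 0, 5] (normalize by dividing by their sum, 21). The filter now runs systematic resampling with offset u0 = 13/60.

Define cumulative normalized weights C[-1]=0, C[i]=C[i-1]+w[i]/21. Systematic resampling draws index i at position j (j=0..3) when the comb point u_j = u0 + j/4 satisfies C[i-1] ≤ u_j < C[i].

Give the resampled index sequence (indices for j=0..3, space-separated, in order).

0 1 1 3

C = [1/3, 16/21, 16/21, 1]
j=0: u_0=13/60 ∈ [0, 1/3) → index 0
j=1: u_1=7/15 ∈ [1/3, 16/21) → index 1
j=2: u_2=43/60 ∈ [1/3, 16/21) → index 1
j=3: u_3=29/30 ∈ [16/21, 1) → index 3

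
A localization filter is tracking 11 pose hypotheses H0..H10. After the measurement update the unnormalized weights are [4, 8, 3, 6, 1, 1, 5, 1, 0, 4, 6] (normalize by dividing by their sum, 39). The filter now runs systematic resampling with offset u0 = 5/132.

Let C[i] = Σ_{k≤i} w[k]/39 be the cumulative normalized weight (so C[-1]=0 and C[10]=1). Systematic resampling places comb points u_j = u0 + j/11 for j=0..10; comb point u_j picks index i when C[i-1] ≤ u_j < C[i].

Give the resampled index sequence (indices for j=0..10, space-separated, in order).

0 1 1 2 3 3 5 6 9 10 10

C = [4/39, 4/13, 5/13, 7/13, 22/39, 23/39, 28/39, 29/39, 29/39, 11/13, 1]
j=0: u_0=5/132 ∈ [0, 4/39) → index 0
j=1: u_1=17/132 ∈ [4/39, 4/13) → index 1
j=2: u_2=29/132 ∈ [4/39, 4/13) → index 1
j=3: u_3=41/132 ∈ [4/13, 5/13) → index 2
j=4: u_4=53/132 ∈ [5/13, 7/13) → index 3
j=5: u_5=65/132 ∈ [5/13, 7/13) → index 3
j=6: u_6=7/12 ∈ [22/39, 23/39) → index 5
j=7: u_7=89/132 ∈ [23/39, 28/39) → index 6
j=8: u_8=101/132 ∈ [29/39, 11/13) → index 9
j=9: u_9=113/132 ∈ [11/13, 1) → index 10
j=10: u_10=125/132 ∈ [11/13, 1) → index 10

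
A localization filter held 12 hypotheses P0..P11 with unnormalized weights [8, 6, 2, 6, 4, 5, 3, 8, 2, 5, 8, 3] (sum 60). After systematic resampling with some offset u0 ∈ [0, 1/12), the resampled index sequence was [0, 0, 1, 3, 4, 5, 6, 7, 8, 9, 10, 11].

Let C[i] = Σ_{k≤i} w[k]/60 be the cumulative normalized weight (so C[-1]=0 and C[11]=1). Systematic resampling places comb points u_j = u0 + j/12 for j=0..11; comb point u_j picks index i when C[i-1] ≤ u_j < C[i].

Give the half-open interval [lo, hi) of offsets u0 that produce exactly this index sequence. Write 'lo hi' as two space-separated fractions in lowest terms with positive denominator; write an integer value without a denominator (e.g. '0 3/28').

C = [2/15, 7/30, 4/15, 11/30, 13/30, 31/60, 17/30, 7/10, 11/15, 49/60, 19/20, 1]
j=0 picked index 0: u0 ∈ [0, 2/15)
j=1 picked index 0: u0 ∈ [-1/12, 1/20)
j=2 picked index 1: u0 ∈ [-1/30, 1/15)
j=3 picked index 3: u0 ∈ [1/60, 7/60)
j=4 picked index 4: u0 ∈ [1/30, 1/10)
j=5 picked index 5: u0 ∈ [1/60, 1/10)
j=6 picked index 6: u0 ∈ [1/60, 1/15)
j=7 picked index 7: u0 ∈ [-1/60, 7/60)
j=8 picked index 8: u0 ∈ [1/30, 1/15)
j=9 picked index 9: u0 ∈ [-1/60, 1/15)
j=10 picked index 10: u0 ∈ [-1/60, 7/60)
j=11 picked index 11: u0 ∈ [1/30, 1/12)
intersection: [1/30, 1/20)

1/30 1/20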